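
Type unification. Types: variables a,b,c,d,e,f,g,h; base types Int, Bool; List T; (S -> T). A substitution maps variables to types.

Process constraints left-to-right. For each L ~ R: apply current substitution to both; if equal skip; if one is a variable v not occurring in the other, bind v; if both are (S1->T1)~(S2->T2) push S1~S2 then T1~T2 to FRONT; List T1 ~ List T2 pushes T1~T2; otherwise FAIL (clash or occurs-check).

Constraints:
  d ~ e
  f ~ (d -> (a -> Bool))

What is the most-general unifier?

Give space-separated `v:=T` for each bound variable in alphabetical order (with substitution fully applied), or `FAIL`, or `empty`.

Answer: d:=e f:=(e -> (a -> Bool))

Derivation:
step 1: unify d ~ e  [subst: {-} | 1 pending]
  bind d := e
step 2: unify f ~ (e -> (a -> Bool))  [subst: {d:=e} | 0 pending]
  bind f := (e -> (a -> Bool))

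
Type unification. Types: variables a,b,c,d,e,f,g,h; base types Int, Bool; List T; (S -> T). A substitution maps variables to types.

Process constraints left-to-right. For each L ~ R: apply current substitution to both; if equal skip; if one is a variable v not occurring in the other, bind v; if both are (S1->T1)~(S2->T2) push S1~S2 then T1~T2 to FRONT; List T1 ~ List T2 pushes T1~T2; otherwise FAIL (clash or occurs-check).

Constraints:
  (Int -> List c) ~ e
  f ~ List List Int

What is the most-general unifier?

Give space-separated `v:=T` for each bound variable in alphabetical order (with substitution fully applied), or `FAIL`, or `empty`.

step 1: unify (Int -> List c) ~ e  [subst: {-} | 1 pending]
  bind e := (Int -> List c)
step 2: unify f ~ List List Int  [subst: {e:=(Int -> List c)} | 0 pending]
  bind f := List List Int

Answer: e:=(Int -> List c) f:=List List Int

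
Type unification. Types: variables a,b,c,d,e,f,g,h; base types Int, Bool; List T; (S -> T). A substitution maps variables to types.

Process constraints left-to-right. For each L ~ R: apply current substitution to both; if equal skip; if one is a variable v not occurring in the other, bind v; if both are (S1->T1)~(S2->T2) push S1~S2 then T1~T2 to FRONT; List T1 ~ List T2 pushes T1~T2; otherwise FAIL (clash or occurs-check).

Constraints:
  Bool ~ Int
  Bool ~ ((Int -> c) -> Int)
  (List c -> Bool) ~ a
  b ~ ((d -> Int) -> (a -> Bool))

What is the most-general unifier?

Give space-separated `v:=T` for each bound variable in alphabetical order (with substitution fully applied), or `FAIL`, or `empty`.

Answer: FAIL

Derivation:
step 1: unify Bool ~ Int  [subst: {-} | 3 pending]
  clash: Bool vs Int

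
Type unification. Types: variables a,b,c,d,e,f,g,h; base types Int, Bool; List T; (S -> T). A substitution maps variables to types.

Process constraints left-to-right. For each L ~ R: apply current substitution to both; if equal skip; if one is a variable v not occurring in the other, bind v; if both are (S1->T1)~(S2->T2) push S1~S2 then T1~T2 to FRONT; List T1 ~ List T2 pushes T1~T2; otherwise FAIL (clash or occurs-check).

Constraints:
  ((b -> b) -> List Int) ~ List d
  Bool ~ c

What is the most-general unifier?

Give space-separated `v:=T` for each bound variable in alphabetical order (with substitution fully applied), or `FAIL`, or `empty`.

Answer: FAIL

Derivation:
step 1: unify ((b -> b) -> List Int) ~ List d  [subst: {-} | 1 pending]
  clash: ((b -> b) -> List Int) vs List d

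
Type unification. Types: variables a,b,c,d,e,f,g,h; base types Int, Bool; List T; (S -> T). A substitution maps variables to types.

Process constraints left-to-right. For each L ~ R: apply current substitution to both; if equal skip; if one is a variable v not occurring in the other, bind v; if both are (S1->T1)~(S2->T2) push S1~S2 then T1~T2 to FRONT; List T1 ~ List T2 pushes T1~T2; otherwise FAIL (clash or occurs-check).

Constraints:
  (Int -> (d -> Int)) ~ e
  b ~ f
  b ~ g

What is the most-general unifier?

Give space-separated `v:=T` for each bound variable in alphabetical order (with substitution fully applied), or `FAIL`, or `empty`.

step 1: unify (Int -> (d -> Int)) ~ e  [subst: {-} | 2 pending]
  bind e := (Int -> (d -> Int))
step 2: unify b ~ f  [subst: {e:=(Int -> (d -> Int))} | 1 pending]
  bind b := f
step 3: unify f ~ g  [subst: {e:=(Int -> (d -> Int)), b:=f} | 0 pending]
  bind f := g

Answer: b:=g e:=(Int -> (d -> Int)) f:=g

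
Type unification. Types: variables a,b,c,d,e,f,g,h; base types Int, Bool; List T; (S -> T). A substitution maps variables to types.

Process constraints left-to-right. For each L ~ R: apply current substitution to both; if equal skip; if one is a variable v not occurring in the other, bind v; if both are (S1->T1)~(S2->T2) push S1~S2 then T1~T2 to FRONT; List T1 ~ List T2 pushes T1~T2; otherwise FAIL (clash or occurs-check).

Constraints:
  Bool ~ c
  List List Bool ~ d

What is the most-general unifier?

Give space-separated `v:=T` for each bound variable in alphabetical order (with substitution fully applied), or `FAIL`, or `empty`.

step 1: unify Bool ~ c  [subst: {-} | 1 pending]
  bind c := Bool
step 2: unify List List Bool ~ d  [subst: {c:=Bool} | 0 pending]
  bind d := List List Bool

Answer: c:=Bool d:=List List Bool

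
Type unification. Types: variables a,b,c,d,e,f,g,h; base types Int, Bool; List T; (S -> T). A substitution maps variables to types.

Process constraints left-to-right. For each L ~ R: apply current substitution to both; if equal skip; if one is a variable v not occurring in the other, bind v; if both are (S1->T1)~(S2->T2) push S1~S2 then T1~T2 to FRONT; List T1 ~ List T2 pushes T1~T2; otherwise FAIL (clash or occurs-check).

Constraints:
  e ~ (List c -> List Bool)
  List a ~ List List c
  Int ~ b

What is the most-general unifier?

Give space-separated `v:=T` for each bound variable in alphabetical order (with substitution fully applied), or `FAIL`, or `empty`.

Answer: a:=List c b:=Int e:=(List c -> List Bool)

Derivation:
step 1: unify e ~ (List c -> List Bool)  [subst: {-} | 2 pending]
  bind e := (List c -> List Bool)
step 2: unify List a ~ List List c  [subst: {e:=(List c -> List Bool)} | 1 pending]
  -> decompose List: push a~List c
step 3: unify a ~ List c  [subst: {e:=(List c -> List Bool)} | 1 pending]
  bind a := List c
step 4: unify Int ~ b  [subst: {e:=(List c -> List Bool), a:=List c} | 0 pending]
  bind b := Int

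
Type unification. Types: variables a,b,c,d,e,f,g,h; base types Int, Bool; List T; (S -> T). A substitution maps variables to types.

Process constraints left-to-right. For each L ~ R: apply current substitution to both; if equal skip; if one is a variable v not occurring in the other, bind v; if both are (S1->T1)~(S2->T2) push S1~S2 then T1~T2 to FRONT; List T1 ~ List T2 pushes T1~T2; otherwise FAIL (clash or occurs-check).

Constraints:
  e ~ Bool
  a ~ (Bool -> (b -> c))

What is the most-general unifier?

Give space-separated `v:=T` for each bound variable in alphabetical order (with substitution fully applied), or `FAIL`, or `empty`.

step 1: unify e ~ Bool  [subst: {-} | 1 pending]
  bind e := Bool
step 2: unify a ~ (Bool -> (b -> c))  [subst: {e:=Bool} | 0 pending]
  bind a := (Bool -> (b -> c))

Answer: a:=(Bool -> (b -> c)) e:=Bool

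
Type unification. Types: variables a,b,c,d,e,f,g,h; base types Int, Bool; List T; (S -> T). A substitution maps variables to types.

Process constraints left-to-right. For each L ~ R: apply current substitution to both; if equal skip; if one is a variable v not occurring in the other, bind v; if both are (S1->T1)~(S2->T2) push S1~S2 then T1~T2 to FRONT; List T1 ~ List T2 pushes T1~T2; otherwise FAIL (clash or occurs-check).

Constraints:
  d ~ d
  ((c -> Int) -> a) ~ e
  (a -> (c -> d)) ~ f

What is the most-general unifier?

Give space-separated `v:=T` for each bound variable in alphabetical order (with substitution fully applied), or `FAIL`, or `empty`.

Answer: e:=((c -> Int) -> a) f:=(a -> (c -> d))

Derivation:
step 1: unify d ~ d  [subst: {-} | 2 pending]
  -> identical, skip
step 2: unify ((c -> Int) -> a) ~ e  [subst: {-} | 1 pending]
  bind e := ((c -> Int) -> a)
step 3: unify (a -> (c -> d)) ~ f  [subst: {e:=((c -> Int) -> a)} | 0 pending]
  bind f := (a -> (c -> d))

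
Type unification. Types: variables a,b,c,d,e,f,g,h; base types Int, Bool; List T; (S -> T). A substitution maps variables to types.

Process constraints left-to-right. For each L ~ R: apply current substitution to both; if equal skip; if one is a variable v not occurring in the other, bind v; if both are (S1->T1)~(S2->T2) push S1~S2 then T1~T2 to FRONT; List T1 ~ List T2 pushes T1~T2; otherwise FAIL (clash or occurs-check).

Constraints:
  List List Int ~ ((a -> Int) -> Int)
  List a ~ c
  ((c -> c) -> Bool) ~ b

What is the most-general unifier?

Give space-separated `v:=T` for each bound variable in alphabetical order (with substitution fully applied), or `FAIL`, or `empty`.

Answer: FAIL

Derivation:
step 1: unify List List Int ~ ((a -> Int) -> Int)  [subst: {-} | 2 pending]
  clash: List List Int vs ((a -> Int) -> Int)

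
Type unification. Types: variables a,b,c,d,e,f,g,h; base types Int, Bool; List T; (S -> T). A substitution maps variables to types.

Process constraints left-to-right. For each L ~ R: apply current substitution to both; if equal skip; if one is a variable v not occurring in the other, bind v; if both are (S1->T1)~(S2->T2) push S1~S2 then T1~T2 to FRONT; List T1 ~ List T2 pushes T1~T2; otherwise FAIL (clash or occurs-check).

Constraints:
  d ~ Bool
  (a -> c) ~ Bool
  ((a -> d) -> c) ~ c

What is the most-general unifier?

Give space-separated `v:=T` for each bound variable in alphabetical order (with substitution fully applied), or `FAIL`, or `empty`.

step 1: unify d ~ Bool  [subst: {-} | 2 pending]
  bind d := Bool
step 2: unify (a -> c) ~ Bool  [subst: {d:=Bool} | 1 pending]
  clash: (a -> c) vs Bool

Answer: FAIL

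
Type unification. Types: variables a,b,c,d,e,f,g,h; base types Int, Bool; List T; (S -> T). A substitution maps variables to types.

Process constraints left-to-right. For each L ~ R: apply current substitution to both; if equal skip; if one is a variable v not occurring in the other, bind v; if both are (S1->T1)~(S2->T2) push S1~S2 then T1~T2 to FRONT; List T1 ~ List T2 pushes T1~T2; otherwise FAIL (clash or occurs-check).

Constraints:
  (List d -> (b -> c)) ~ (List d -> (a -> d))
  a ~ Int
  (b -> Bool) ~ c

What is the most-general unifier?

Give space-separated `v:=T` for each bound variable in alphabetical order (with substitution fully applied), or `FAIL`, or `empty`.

Answer: a:=Int b:=Int c:=(Int -> Bool) d:=(Int -> Bool)

Derivation:
step 1: unify (List d -> (b -> c)) ~ (List d -> (a -> d))  [subst: {-} | 2 pending]
  -> decompose arrow: push List d~List d, (b -> c)~(a -> d)
step 2: unify List d ~ List d  [subst: {-} | 3 pending]
  -> identical, skip
step 3: unify (b -> c) ~ (a -> d)  [subst: {-} | 2 pending]
  -> decompose arrow: push b~a, c~d
step 4: unify b ~ a  [subst: {-} | 3 pending]
  bind b := a
step 5: unify c ~ d  [subst: {b:=a} | 2 pending]
  bind c := d
step 6: unify a ~ Int  [subst: {b:=a, c:=d} | 1 pending]
  bind a := Int
step 7: unify (Int -> Bool) ~ d  [subst: {b:=a, c:=d, a:=Int} | 0 pending]
  bind d := (Int -> Bool)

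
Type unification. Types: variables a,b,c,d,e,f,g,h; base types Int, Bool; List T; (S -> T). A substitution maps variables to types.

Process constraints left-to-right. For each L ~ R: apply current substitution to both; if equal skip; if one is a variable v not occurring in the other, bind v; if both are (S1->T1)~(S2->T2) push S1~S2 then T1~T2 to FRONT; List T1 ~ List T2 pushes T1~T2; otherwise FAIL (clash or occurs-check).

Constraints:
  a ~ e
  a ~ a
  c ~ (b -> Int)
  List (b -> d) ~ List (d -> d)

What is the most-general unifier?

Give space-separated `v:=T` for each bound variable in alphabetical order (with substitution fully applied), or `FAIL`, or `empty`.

Answer: a:=e b:=d c:=(d -> Int)

Derivation:
step 1: unify a ~ e  [subst: {-} | 3 pending]
  bind a := e
step 2: unify e ~ e  [subst: {a:=e} | 2 pending]
  -> identical, skip
step 3: unify c ~ (b -> Int)  [subst: {a:=e} | 1 pending]
  bind c := (b -> Int)
step 4: unify List (b -> d) ~ List (d -> d)  [subst: {a:=e, c:=(b -> Int)} | 0 pending]
  -> decompose List: push (b -> d)~(d -> d)
step 5: unify (b -> d) ~ (d -> d)  [subst: {a:=e, c:=(b -> Int)} | 0 pending]
  -> decompose arrow: push b~d, d~d
step 6: unify b ~ d  [subst: {a:=e, c:=(b -> Int)} | 1 pending]
  bind b := d
step 7: unify d ~ d  [subst: {a:=e, c:=(b -> Int), b:=d} | 0 pending]
  -> identical, skip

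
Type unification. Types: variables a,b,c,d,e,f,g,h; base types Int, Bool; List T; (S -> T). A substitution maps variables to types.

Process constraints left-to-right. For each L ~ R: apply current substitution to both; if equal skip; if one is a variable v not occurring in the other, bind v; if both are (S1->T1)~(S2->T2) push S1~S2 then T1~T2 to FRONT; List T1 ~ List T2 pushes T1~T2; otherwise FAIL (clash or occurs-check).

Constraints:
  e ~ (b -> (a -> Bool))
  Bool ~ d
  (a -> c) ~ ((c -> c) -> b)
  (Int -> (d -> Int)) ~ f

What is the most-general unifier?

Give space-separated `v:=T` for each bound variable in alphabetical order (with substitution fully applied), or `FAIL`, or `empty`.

step 1: unify e ~ (b -> (a -> Bool))  [subst: {-} | 3 pending]
  bind e := (b -> (a -> Bool))
step 2: unify Bool ~ d  [subst: {e:=(b -> (a -> Bool))} | 2 pending]
  bind d := Bool
step 3: unify (a -> c) ~ ((c -> c) -> b)  [subst: {e:=(b -> (a -> Bool)), d:=Bool} | 1 pending]
  -> decompose arrow: push a~(c -> c), c~b
step 4: unify a ~ (c -> c)  [subst: {e:=(b -> (a -> Bool)), d:=Bool} | 2 pending]
  bind a := (c -> c)
step 5: unify c ~ b  [subst: {e:=(b -> (a -> Bool)), d:=Bool, a:=(c -> c)} | 1 pending]
  bind c := b
step 6: unify (Int -> (Bool -> Int)) ~ f  [subst: {e:=(b -> (a -> Bool)), d:=Bool, a:=(c -> c), c:=b} | 0 pending]
  bind f := (Int -> (Bool -> Int))

Answer: a:=(b -> b) c:=b d:=Bool e:=(b -> ((b -> b) -> Bool)) f:=(Int -> (Bool -> Int))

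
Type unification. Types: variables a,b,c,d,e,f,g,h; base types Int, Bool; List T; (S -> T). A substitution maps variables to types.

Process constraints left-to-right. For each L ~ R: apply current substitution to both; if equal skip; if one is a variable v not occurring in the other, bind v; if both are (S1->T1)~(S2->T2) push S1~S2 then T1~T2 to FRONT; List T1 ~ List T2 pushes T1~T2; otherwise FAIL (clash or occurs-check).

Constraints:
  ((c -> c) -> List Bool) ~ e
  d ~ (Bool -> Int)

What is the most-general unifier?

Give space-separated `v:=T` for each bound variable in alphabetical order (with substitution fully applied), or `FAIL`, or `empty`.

Answer: d:=(Bool -> Int) e:=((c -> c) -> List Bool)

Derivation:
step 1: unify ((c -> c) -> List Bool) ~ e  [subst: {-} | 1 pending]
  bind e := ((c -> c) -> List Bool)
step 2: unify d ~ (Bool -> Int)  [subst: {e:=((c -> c) -> List Bool)} | 0 pending]
  bind d := (Bool -> Int)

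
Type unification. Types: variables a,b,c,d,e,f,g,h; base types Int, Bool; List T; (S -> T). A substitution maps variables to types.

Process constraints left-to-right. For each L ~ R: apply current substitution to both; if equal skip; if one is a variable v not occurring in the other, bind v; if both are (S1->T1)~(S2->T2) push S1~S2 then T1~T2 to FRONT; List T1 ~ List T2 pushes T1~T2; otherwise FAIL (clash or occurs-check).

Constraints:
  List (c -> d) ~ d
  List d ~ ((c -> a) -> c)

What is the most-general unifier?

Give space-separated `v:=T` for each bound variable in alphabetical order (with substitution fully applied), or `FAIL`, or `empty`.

Answer: FAIL

Derivation:
step 1: unify List (c -> d) ~ d  [subst: {-} | 1 pending]
  occurs-check fail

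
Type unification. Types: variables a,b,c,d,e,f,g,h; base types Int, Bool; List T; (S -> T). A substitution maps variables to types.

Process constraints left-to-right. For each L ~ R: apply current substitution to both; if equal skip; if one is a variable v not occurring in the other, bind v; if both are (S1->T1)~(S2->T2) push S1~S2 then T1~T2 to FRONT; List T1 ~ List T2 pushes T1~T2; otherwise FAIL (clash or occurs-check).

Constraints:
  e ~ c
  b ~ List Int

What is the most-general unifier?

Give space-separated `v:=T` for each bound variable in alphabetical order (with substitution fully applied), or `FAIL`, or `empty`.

Answer: b:=List Int e:=c

Derivation:
step 1: unify e ~ c  [subst: {-} | 1 pending]
  bind e := c
step 2: unify b ~ List Int  [subst: {e:=c} | 0 pending]
  bind b := List Int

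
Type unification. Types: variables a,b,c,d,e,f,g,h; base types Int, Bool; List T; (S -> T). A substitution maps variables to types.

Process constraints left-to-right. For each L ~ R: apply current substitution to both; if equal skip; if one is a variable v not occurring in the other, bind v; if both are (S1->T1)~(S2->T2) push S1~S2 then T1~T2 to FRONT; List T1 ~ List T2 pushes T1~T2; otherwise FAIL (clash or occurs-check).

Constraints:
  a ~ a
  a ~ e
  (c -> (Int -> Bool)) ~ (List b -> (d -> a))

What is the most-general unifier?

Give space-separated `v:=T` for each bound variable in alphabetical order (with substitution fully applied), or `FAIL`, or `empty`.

step 1: unify a ~ a  [subst: {-} | 2 pending]
  -> identical, skip
step 2: unify a ~ e  [subst: {-} | 1 pending]
  bind a := e
step 3: unify (c -> (Int -> Bool)) ~ (List b -> (d -> e))  [subst: {a:=e} | 0 pending]
  -> decompose arrow: push c~List b, (Int -> Bool)~(d -> e)
step 4: unify c ~ List b  [subst: {a:=e} | 1 pending]
  bind c := List b
step 5: unify (Int -> Bool) ~ (d -> e)  [subst: {a:=e, c:=List b} | 0 pending]
  -> decompose arrow: push Int~d, Bool~e
step 6: unify Int ~ d  [subst: {a:=e, c:=List b} | 1 pending]
  bind d := Int
step 7: unify Bool ~ e  [subst: {a:=e, c:=List b, d:=Int} | 0 pending]
  bind e := Bool

Answer: a:=Bool c:=List b d:=Int e:=Bool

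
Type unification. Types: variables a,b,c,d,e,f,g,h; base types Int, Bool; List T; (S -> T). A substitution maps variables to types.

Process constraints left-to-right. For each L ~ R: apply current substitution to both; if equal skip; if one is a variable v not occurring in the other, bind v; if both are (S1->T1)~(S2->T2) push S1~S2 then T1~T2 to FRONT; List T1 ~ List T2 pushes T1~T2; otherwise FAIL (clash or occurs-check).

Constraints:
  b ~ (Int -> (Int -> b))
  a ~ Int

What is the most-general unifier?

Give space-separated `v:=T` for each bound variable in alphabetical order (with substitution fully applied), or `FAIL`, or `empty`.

Answer: FAIL

Derivation:
step 1: unify b ~ (Int -> (Int -> b))  [subst: {-} | 1 pending]
  occurs-check fail: b in (Int -> (Int -> b))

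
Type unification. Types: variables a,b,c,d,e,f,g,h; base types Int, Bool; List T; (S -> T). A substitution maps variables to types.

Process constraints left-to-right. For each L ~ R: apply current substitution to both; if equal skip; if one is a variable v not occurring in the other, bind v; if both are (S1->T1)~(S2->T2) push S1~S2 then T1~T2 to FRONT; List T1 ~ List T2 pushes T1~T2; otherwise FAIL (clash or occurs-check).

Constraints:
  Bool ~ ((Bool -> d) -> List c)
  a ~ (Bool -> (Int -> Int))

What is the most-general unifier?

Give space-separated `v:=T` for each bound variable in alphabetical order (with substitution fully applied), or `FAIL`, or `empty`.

step 1: unify Bool ~ ((Bool -> d) -> List c)  [subst: {-} | 1 pending]
  clash: Bool vs ((Bool -> d) -> List c)

Answer: FAIL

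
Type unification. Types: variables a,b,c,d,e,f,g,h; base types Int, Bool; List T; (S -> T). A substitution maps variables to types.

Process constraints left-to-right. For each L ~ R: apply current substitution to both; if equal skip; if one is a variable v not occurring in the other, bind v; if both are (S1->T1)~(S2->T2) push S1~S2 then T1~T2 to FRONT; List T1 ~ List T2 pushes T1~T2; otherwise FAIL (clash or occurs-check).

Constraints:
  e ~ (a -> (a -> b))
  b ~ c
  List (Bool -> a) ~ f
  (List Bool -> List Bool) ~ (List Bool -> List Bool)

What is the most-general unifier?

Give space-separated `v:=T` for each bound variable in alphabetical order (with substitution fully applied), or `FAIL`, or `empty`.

step 1: unify e ~ (a -> (a -> b))  [subst: {-} | 3 pending]
  bind e := (a -> (a -> b))
step 2: unify b ~ c  [subst: {e:=(a -> (a -> b))} | 2 pending]
  bind b := c
step 3: unify List (Bool -> a) ~ f  [subst: {e:=(a -> (a -> b)), b:=c} | 1 pending]
  bind f := List (Bool -> a)
step 4: unify (List Bool -> List Bool) ~ (List Bool -> List Bool)  [subst: {e:=(a -> (a -> b)), b:=c, f:=List (Bool -> a)} | 0 pending]
  -> identical, skip

Answer: b:=c e:=(a -> (a -> c)) f:=List (Bool -> a)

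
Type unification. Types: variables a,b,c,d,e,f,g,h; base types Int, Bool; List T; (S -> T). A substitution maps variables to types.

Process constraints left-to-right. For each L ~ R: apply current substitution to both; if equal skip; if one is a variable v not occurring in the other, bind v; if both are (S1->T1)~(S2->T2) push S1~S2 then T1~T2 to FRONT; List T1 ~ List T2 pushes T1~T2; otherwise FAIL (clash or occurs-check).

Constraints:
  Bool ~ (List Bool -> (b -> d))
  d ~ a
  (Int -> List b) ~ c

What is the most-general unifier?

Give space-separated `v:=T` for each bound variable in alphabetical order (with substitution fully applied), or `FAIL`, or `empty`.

step 1: unify Bool ~ (List Bool -> (b -> d))  [subst: {-} | 2 pending]
  clash: Bool vs (List Bool -> (b -> d))

Answer: FAIL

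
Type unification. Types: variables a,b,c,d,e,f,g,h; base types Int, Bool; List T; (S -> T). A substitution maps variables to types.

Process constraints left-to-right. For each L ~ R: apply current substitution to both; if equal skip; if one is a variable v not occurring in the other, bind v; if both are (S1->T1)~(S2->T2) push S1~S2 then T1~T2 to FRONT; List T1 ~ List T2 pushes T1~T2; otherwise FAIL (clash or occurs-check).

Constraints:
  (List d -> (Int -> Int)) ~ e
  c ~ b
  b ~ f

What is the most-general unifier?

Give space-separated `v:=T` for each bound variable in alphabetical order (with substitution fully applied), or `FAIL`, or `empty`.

step 1: unify (List d -> (Int -> Int)) ~ e  [subst: {-} | 2 pending]
  bind e := (List d -> (Int -> Int))
step 2: unify c ~ b  [subst: {e:=(List d -> (Int -> Int))} | 1 pending]
  bind c := b
step 3: unify b ~ f  [subst: {e:=(List d -> (Int -> Int)), c:=b} | 0 pending]
  bind b := f

Answer: b:=f c:=f e:=(List d -> (Int -> Int))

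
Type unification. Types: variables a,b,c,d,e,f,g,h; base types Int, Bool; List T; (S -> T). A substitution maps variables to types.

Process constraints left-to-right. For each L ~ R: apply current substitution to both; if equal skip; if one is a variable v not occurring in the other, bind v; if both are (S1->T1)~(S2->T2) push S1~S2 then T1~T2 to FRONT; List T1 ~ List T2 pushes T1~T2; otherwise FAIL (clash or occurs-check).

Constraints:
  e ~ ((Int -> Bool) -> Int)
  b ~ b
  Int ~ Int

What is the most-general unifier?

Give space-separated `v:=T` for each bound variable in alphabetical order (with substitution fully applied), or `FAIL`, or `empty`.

Answer: e:=((Int -> Bool) -> Int)

Derivation:
step 1: unify e ~ ((Int -> Bool) -> Int)  [subst: {-} | 2 pending]
  bind e := ((Int -> Bool) -> Int)
step 2: unify b ~ b  [subst: {e:=((Int -> Bool) -> Int)} | 1 pending]
  -> identical, skip
step 3: unify Int ~ Int  [subst: {e:=((Int -> Bool) -> Int)} | 0 pending]
  -> identical, skip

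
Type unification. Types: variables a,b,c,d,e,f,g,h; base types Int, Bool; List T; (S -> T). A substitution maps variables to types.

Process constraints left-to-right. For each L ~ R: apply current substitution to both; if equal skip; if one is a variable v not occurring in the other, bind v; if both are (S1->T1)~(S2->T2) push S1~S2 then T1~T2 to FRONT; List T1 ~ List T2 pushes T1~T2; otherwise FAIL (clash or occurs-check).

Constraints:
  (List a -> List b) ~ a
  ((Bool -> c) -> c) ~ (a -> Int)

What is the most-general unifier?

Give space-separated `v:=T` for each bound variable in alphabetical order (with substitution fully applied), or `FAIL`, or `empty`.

Answer: FAIL

Derivation:
step 1: unify (List a -> List b) ~ a  [subst: {-} | 1 pending]
  occurs-check fail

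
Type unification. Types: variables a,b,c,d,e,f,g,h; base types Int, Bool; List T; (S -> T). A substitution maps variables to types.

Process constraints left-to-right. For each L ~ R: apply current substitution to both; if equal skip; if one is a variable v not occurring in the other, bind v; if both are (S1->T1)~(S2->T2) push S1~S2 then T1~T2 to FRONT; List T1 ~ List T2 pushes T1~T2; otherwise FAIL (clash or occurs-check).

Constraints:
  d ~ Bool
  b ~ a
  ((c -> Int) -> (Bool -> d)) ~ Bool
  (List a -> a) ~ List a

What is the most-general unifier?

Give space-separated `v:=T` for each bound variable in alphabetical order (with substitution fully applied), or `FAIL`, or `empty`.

step 1: unify d ~ Bool  [subst: {-} | 3 pending]
  bind d := Bool
step 2: unify b ~ a  [subst: {d:=Bool} | 2 pending]
  bind b := a
step 3: unify ((c -> Int) -> (Bool -> Bool)) ~ Bool  [subst: {d:=Bool, b:=a} | 1 pending]
  clash: ((c -> Int) -> (Bool -> Bool)) vs Bool

Answer: FAIL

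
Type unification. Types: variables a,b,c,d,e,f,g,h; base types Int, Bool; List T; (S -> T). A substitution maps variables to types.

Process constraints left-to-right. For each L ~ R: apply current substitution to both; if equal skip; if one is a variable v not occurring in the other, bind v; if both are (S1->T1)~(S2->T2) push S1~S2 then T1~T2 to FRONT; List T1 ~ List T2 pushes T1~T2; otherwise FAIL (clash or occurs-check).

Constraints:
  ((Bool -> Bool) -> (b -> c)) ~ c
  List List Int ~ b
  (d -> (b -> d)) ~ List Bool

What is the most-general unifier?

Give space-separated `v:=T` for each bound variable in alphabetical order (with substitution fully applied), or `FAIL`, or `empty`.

Answer: FAIL

Derivation:
step 1: unify ((Bool -> Bool) -> (b -> c)) ~ c  [subst: {-} | 2 pending]
  occurs-check fail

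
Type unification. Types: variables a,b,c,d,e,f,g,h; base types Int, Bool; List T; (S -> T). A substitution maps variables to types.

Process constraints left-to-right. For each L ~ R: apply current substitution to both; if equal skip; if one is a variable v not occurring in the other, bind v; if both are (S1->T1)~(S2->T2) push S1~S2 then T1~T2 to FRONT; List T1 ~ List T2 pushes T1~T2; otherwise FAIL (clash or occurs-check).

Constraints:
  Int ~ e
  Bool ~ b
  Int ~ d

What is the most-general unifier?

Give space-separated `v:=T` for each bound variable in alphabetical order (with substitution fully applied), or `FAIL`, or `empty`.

step 1: unify Int ~ e  [subst: {-} | 2 pending]
  bind e := Int
step 2: unify Bool ~ b  [subst: {e:=Int} | 1 pending]
  bind b := Bool
step 3: unify Int ~ d  [subst: {e:=Int, b:=Bool} | 0 pending]
  bind d := Int

Answer: b:=Bool d:=Int e:=Int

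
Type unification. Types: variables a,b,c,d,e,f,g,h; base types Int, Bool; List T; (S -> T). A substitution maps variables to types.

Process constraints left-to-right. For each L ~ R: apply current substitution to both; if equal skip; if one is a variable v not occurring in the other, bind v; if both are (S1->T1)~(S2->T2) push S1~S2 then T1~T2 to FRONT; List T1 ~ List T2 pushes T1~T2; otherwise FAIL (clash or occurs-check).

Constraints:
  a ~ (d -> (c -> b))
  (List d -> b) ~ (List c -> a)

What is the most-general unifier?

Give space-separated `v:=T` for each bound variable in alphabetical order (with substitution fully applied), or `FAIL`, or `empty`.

Answer: FAIL

Derivation:
step 1: unify a ~ (d -> (c -> b))  [subst: {-} | 1 pending]
  bind a := (d -> (c -> b))
step 2: unify (List d -> b) ~ (List c -> (d -> (c -> b)))  [subst: {a:=(d -> (c -> b))} | 0 pending]
  -> decompose arrow: push List d~List c, b~(d -> (c -> b))
step 3: unify List d ~ List c  [subst: {a:=(d -> (c -> b))} | 1 pending]
  -> decompose List: push d~c
step 4: unify d ~ c  [subst: {a:=(d -> (c -> b))} | 1 pending]
  bind d := c
step 5: unify b ~ (c -> (c -> b))  [subst: {a:=(d -> (c -> b)), d:=c} | 0 pending]
  occurs-check fail: b in (c -> (c -> b))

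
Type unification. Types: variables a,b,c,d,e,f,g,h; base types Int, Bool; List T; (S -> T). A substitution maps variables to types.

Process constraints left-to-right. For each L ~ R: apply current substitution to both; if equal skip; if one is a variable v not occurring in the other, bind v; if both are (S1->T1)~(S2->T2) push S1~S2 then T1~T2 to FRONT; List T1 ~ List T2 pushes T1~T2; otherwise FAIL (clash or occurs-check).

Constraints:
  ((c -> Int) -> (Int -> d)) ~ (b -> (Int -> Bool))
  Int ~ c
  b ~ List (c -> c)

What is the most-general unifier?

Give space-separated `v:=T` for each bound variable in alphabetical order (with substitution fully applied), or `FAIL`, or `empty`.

Answer: FAIL

Derivation:
step 1: unify ((c -> Int) -> (Int -> d)) ~ (b -> (Int -> Bool))  [subst: {-} | 2 pending]
  -> decompose arrow: push (c -> Int)~b, (Int -> d)~(Int -> Bool)
step 2: unify (c -> Int) ~ b  [subst: {-} | 3 pending]
  bind b := (c -> Int)
step 3: unify (Int -> d) ~ (Int -> Bool)  [subst: {b:=(c -> Int)} | 2 pending]
  -> decompose arrow: push Int~Int, d~Bool
step 4: unify Int ~ Int  [subst: {b:=(c -> Int)} | 3 pending]
  -> identical, skip
step 5: unify d ~ Bool  [subst: {b:=(c -> Int)} | 2 pending]
  bind d := Bool
step 6: unify Int ~ c  [subst: {b:=(c -> Int), d:=Bool} | 1 pending]
  bind c := Int
step 7: unify (Int -> Int) ~ List (Int -> Int)  [subst: {b:=(c -> Int), d:=Bool, c:=Int} | 0 pending]
  clash: (Int -> Int) vs List (Int -> Int)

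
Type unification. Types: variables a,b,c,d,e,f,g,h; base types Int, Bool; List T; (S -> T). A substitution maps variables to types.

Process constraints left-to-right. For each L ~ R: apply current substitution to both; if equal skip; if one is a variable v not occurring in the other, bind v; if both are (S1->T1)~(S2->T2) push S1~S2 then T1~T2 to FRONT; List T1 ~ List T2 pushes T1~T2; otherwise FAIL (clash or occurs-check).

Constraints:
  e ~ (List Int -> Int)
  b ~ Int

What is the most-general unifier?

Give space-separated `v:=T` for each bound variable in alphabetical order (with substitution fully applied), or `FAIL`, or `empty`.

Answer: b:=Int e:=(List Int -> Int)

Derivation:
step 1: unify e ~ (List Int -> Int)  [subst: {-} | 1 pending]
  bind e := (List Int -> Int)
step 2: unify b ~ Int  [subst: {e:=(List Int -> Int)} | 0 pending]
  bind b := Int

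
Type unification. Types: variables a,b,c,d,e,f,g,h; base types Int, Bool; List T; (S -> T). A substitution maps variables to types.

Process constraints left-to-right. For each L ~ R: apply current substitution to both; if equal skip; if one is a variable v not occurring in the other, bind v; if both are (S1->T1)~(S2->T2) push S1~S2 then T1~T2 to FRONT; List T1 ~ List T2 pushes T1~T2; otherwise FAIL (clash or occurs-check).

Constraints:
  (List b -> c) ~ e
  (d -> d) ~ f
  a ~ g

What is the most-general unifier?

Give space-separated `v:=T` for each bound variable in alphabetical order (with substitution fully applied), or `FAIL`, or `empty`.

step 1: unify (List b -> c) ~ e  [subst: {-} | 2 pending]
  bind e := (List b -> c)
step 2: unify (d -> d) ~ f  [subst: {e:=(List b -> c)} | 1 pending]
  bind f := (d -> d)
step 3: unify a ~ g  [subst: {e:=(List b -> c), f:=(d -> d)} | 0 pending]
  bind a := g

Answer: a:=g e:=(List b -> c) f:=(d -> d)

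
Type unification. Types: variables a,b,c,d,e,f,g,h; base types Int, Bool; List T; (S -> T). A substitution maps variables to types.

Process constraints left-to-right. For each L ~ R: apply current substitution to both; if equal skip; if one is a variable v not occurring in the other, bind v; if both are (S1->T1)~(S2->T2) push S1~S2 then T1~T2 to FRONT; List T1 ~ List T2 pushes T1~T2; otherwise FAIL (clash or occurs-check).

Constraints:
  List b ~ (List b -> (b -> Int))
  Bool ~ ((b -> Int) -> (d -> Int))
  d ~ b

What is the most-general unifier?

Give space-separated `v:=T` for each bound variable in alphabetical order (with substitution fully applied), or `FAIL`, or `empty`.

step 1: unify List b ~ (List b -> (b -> Int))  [subst: {-} | 2 pending]
  clash: List b vs (List b -> (b -> Int))

Answer: FAIL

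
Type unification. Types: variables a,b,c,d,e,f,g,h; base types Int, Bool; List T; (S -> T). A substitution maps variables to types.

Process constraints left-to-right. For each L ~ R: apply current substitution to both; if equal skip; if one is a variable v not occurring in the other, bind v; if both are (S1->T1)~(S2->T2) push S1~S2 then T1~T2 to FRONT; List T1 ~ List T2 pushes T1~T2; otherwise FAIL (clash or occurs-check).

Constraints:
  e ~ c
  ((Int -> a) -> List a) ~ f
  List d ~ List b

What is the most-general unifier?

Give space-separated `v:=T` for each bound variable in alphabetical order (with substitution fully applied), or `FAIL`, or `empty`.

step 1: unify e ~ c  [subst: {-} | 2 pending]
  bind e := c
step 2: unify ((Int -> a) -> List a) ~ f  [subst: {e:=c} | 1 pending]
  bind f := ((Int -> a) -> List a)
step 3: unify List d ~ List b  [subst: {e:=c, f:=((Int -> a) -> List a)} | 0 pending]
  -> decompose List: push d~b
step 4: unify d ~ b  [subst: {e:=c, f:=((Int -> a) -> List a)} | 0 pending]
  bind d := b

Answer: d:=b e:=c f:=((Int -> a) -> List a)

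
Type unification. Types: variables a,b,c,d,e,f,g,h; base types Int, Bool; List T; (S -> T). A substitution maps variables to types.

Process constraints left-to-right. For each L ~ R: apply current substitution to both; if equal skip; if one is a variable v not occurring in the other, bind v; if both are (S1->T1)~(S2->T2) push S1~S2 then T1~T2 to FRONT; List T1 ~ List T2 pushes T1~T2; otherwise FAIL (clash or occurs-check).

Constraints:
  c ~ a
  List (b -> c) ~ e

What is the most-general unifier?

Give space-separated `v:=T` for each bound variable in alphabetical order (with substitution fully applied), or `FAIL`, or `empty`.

step 1: unify c ~ a  [subst: {-} | 1 pending]
  bind c := a
step 2: unify List (b -> a) ~ e  [subst: {c:=a} | 0 pending]
  bind e := List (b -> a)

Answer: c:=a e:=List (b -> a)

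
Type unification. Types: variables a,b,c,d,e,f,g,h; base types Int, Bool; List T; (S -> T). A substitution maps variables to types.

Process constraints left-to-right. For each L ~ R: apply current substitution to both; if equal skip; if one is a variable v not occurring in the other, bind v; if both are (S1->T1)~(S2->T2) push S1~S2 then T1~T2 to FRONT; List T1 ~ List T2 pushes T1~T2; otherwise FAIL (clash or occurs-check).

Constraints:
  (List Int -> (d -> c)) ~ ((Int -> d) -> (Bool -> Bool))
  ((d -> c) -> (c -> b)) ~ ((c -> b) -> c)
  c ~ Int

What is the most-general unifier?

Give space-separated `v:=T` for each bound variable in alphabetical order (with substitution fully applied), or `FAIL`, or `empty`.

step 1: unify (List Int -> (d -> c)) ~ ((Int -> d) -> (Bool -> Bool))  [subst: {-} | 2 pending]
  -> decompose arrow: push List Int~(Int -> d), (d -> c)~(Bool -> Bool)
step 2: unify List Int ~ (Int -> d)  [subst: {-} | 3 pending]
  clash: List Int vs (Int -> d)

Answer: FAIL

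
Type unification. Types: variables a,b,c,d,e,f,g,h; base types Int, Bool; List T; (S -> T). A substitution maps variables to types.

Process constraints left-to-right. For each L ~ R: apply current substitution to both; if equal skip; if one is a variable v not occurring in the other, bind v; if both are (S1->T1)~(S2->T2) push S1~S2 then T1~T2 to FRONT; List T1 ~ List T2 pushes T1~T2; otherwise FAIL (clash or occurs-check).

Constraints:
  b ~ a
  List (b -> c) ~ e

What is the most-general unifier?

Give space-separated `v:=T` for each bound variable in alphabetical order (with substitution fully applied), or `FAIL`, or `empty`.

step 1: unify b ~ a  [subst: {-} | 1 pending]
  bind b := a
step 2: unify List (a -> c) ~ e  [subst: {b:=a} | 0 pending]
  bind e := List (a -> c)

Answer: b:=a e:=List (a -> c)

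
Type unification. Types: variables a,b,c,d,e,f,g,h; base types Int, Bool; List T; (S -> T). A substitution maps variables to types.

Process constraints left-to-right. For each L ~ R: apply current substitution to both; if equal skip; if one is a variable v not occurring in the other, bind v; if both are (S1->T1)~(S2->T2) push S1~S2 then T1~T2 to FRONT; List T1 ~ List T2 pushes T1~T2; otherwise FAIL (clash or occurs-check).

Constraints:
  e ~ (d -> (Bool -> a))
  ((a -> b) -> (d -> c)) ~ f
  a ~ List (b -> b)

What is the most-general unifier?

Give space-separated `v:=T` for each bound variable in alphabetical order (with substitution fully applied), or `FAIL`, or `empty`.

step 1: unify e ~ (d -> (Bool -> a))  [subst: {-} | 2 pending]
  bind e := (d -> (Bool -> a))
step 2: unify ((a -> b) -> (d -> c)) ~ f  [subst: {e:=(d -> (Bool -> a))} | 1 pending]
  bind f := ((a -> b) -> (d -> c))
step 3: unify a ~ List (b -> b)  [subst: {e:=(d -> (Bool -> a)), f:=((a -> b) -> (d -> c))} | 0 pending]
  bind a := List (b -> b)

Answer: a:=List (b -> b) e:=(d -> (Bool -> List (b -> b))) f:=((List (b -> b) -> b) -> (d -> c))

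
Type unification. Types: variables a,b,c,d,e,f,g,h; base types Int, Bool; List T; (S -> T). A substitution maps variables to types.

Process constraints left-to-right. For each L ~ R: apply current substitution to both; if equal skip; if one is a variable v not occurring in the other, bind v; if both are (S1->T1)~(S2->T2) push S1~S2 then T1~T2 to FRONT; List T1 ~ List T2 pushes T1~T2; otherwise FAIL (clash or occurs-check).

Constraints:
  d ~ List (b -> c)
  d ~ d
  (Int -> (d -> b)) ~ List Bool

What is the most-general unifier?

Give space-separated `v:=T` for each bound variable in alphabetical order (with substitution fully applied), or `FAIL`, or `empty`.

step 1: unify d ~ List (b -> c)  [subst: {-} | 2 pending]
  bind d := List (b -> c)
step 2: unify List (b -> c) ~ List (b -> c)  [subst: {d:=List (b -> c)} | 1 pending]
  -> identical, skip
step 3: unify (Int -> (List (b -> c) -> b)) ~ List Bool  [subst: {d:=List (b -> c)} | 0 pending]
  clash: (Int -> (List (b -> c) -> b)) vs List Bool

Answer: FAIL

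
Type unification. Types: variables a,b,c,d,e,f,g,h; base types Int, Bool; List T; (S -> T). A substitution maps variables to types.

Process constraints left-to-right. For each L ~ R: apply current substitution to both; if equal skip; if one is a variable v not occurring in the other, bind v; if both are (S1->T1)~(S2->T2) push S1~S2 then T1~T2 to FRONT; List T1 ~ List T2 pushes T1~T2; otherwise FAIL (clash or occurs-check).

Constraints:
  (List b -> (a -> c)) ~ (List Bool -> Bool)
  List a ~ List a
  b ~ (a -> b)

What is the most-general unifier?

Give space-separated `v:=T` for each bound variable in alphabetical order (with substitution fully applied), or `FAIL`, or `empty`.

Answer: FAIL

Derivation:
step 1: unify (List b -> (a -> c)) ~ (List Bool -> Bool)  [subst: {-} | 2 pending]
  -> decompose arrow: push List b~List Bool, (a -> c)~Bool
step 2: unify List b ~ List Bool  [subst: {-} | 3 pending]
  -> decompose List: push b~Bool
step 3: unify b ~ Bool  [subst: {-} | 3 pending]
  bind b := Bool
step 4: unify (a -> c) ~ Bool  [subst: {b:=Bool} | 2 pending]
  clash: (a -> c) vs Bool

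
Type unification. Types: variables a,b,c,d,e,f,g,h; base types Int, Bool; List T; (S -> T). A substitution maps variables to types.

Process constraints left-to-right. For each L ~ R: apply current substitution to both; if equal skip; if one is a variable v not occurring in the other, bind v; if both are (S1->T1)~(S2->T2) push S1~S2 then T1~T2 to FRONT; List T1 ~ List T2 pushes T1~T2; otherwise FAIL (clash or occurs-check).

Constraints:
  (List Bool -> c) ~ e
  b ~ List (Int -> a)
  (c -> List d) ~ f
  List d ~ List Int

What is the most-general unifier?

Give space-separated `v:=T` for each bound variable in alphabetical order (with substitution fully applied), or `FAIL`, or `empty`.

Answer: b:=List (Int -> a) d:=Int e:=(List Bool -> c) f:=(c -> List Int)

Derivation:
step 1: unify (List Bool -> c) ~ e  [subst: {-} | 3 pending]
  bind e := (List Bool -> c)
step 2: unify b ~ List (Int -> a)  [subst: {e:=(List Bool -> c)} | 2 pending]
  bind b := List (Int -> a)
step 3: unify (c -> List d) ~ f  [subst: {e:=(List Bool -> c), b:=List (Int -> a)} | 1 pending]
  bind f := (c -> List d)
step 4: unify List d ~ List Int  [subst: {e:=(List Bool -> c), b:=List (Int -> a), f:=(c -> List d)} | 0 pending]
  -> decompose List: push d~Int
step 5: unify d ~ Int  [subst: {e:=(List Bool -> c), b:=List (Int -> a), f:=(c -> List d)} | 0 pending]
  bind d := Int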